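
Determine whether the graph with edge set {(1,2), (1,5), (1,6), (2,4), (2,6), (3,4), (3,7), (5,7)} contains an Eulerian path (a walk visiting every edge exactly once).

Step 1: Find the degree of each vertex:
  deg(1) = 3
  deg(2) = 3
  deg(3) = 2
  deg(4) = 2
  deg(5) = 2
  deg(6) = 2
  deg(7) = 2

Step 2: Count vertices with odd degree:
  Odd-degree vertices: 1, 2 (2 total)

Step 3: Apply Euler's theorem:
  - Eulerian circuit exists iff graph is connected and all vertices have even degree
  - Eulerian path exists iff graph is connected and has 0 or 2 odd-degree vertices

Graph is connected with exactly 2 odd-degree vertices (1, 2).
Eulerian path exists (starting and ending at the odd-degree vertices), but no Eulerian circuit.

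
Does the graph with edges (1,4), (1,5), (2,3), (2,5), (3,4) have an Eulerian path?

Step 1: Find the degree of each vertex:
  deg(1) = 2
  deg(2) = 2
  deg(3) = 2
  deg(4) = 2
  deg(5) = 2

Step 2: Count vertices with odd degree:
  All vertices have even degree (0 odd-degree vertices)

Step 3: Apply Euler's theorem:
  - Eulerian circuit exists iff graph is connected and all vertices have even degree
  - Eulerian path exists iff graph is connected and has 0 or 2 odd-degree vertices

Graph is connected with 0 odd-degree vertices.
Both Eulerian circuit and Eulerian path exist.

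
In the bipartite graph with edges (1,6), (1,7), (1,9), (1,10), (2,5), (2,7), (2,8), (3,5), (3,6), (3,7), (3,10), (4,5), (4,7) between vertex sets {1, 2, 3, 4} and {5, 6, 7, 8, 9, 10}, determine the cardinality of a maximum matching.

Step 1: List the neighbors of each left vertex:
  1: 6, 7, 9, 10
  2: 5, 7, 8
  3: 5, 6, 7, 10
  4: 5, 7

Step 2: Greedily match left vertices, then look for augmenting paths:
  Match 1 -- 6
  Match 2 -- 8
  Match 3 -- 7
  Match 4 -- 5
  No augmenting path remains.

Step 3: Verify this is maximum:
  Matching size 4 = min(|L|, |R|) = min(4, 6), which is an upper bound, so this matching is maximum.

Maximum matching: {(1,6), (2,8), (3,7), (4,5)}
Size: 4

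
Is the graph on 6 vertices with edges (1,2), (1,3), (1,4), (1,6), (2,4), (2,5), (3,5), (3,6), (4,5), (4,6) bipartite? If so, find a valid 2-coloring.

Step 1: Attempt 2-coloring using BFS:
  Start at vertex 1, assign color 0
  Color vertex 2 with color 1 (neighbor of 1)
  Color vertex 3 with color 1 (neighbor of 1)
  Color vertex 4 with color 1 (neighbor of 1)
  Color vertex 6 with color 1 (neighbor of 1)

Step 2: Conflict found! Vertices 2 and 4 are adjacent but have the same color.
This means the graph contains an odd cycle.

The graph is NOT bipartite.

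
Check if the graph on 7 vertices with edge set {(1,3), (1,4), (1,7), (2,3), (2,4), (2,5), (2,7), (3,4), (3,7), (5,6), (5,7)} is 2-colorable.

Step 1: Attempt 2-coloring using BFS:
  Start at vertex 1, assign color 0
  Color vertex 3 with color 1 (neighbor of 1)
  Color vertex 4 with color 1 (neighbor of 1)
  Color vertex 7 with color 1 (neighbor of 1)
  Color vertex 2 with color 0 (neighbor of 3)

Step 2: Conflict found! Vertices 3 and 4 are adjacent but have the same color.
This means the graph contains an odd cycle.

The graph is NOT bipartite.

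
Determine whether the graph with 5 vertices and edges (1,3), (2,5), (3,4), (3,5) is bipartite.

Step 1: Attempt 2-coloring using BFS:
  Start at vertex 1, assign color 0
  Color vertex 3 with color 1 (neighbor of 1)
  Color vertex 4 with color 0 (neighbor of 3)
  Color vertex 5 with color 0 (neighbor of 3)
  Color vertex 2 with color 1 (neighbor of 5)

Step 2: 2-coloring succeeded. No conflicts found.
  Set A (color 0): {1, 4, 5}
  Set B (color 1): {2, 3}

The graph is bipartite with partition {1, 4, 5}, {2, 3}.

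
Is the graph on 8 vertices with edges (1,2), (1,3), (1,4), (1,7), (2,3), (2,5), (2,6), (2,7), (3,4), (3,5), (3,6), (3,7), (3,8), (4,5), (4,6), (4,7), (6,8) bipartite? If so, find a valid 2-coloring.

Step 1: Attempt 2-coloring using BFS:
  Start at vertex 1, assign color 0
  Color vertex 2 with color 1 (neighbor of 1)
  Color vertex 3 with color 1 (neighbor of 1)
  Color vertex 4 with color 1 (neighbor of 1)
  Color vertex 7 with color 1 (neighbor of 1)

Step 2: Conflict found! Vertices 2 and 3 are adjacent but have the same color.
This means the graph contains an odd cycle.

The graph is NOT bipartite.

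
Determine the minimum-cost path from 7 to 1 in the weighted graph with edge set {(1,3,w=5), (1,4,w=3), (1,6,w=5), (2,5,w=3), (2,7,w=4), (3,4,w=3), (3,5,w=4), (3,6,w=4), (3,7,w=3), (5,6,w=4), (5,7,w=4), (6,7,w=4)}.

Step 1: Build adjacency list with weights:
  1: 3(w=5), 4(w=3), 6(w=5)
  2: 5(w=3), 7(w=4)
  3: 1(w=5), 4(w=3), 5(w=4), 6(w=4), 7(w=3)
  4: 1(w=3), 3(w=3)
  5: 2(w=3), 3(w=4), 6(w=4), 7(w=4)
  6: 1(w=5), 3(w=4), 5(w=4), 7(w=4)
  7: 2(w=4), 3(w=3), 5(w=4), 6(w=4)

Step 2: Apply Dijkstra's algorithm from vertex 7:
  Visit vertex 7 (distance=0)
    Update dist[2] = 4
    Update dist[3] = 3
    Update dist[5] = 4
    Update dist[6] = 4
  Visit vertex 3 (distance=3)
    Update dist[1] = 8
    Update dist[4] = 6
  Visit vertex 2 (distance=4)
  Visit vertex 5 (distance=4)
  Visit vertex 6 (distance=4)
  Visit vertex 4 (distance=6)
  Visit vertex 1 (distance=8)

Step 3: Shortest path: 7 -> 3 -> 1
Total weight: 3 + 5 = 8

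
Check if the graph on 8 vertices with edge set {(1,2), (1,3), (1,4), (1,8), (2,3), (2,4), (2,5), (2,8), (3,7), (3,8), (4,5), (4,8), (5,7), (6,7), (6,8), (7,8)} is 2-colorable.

Step 1: Attempt 2-coloring using BFS:
  Start at vertex 1, assign color 0
  Color vertex 2 with color 1 (neighbor of 1)
  Color vertex 3 with color 1 (neighbor of 1)
  Color vertex 4 with color 1 (neighbor of 1)
  Color vertex 8 with color 1 (neighbor of 1)

Step 2: Conflict found! Vertices 2 and 3 are adjacent but have the same color.
This means the graph contains an odd cycle.

The graph is NOT bipartite.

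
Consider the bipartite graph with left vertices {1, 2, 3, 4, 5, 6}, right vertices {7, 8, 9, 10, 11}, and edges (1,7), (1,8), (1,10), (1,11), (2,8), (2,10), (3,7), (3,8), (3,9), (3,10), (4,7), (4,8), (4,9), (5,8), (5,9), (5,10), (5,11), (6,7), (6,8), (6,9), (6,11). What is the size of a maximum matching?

Step 1: List the neighbors of each left vertex:
  1: 7, 8, 10, 11
  2: 8, 10
  3: 7, 8, 9, 10
  4: 7, 8, 9
  5: 8, 9, 10, 11
  6: 7, 8, 9, 11

Step 2: Greedily match left vertices, then look for augmenting paths:
  Match 1 -- 7
  Match 2 -- 8
  Match 3 -- 9
  Match 5 -- 10
  Match 6 -- 11
  No augmenting path remains.

Step 3: Verify this is maximum:
  Matching size 5 = min(|L|, |R|) = min(6, 5), which is an upper bound, so this matching is maximum.

Maximum matching: {(1,7), (2,8), (3,9), (5,10), (6,11)}
Size: 5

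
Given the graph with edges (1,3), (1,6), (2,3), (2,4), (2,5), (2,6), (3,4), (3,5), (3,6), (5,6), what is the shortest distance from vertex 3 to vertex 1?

Step 1: Build adjacency list:
  1: 3, 6
  2: 3, 4, 5, 6
  3: 1, 2, 4, 5, 6
  4: 2, 3
  5: 2, 3, 6
  6: 1, 2, 3, 5

Step 2: BFS from vertex 3 to find shortest path to 1:
  vertex 1 reached at distance 1

Step 3: Shortest path: 3 -> 1
Path length: 1 edge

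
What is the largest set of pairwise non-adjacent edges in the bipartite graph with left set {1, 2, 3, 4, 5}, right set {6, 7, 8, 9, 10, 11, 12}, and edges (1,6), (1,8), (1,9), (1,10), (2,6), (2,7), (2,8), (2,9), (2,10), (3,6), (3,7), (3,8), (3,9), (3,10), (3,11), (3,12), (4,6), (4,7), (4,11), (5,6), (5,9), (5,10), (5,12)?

Step 1: List the neighbors of each left vertex:
  1: 6, 8, 9, 10
  2: 6, 7, 8, 9, 10
  3: 6, 7, 8, 9, 10, 11, 12
  4: 6, 7, 11
  5: 6, 9, 10, 12

Step 2: Greedily match left vertices, then look for augmenting paths:
  Match 1 -- 6
  Match 2 -- 7
  Match 3 -- 8
  Match 4 -- 11
  Match 5 -- 9
  No augmenting path remains.

Step 3: Verify this is maximum:
  Matching size 5 = min(|L|, |R|) = min(5, 7), which is an upper bound, so this matching is maximum.

Maximum matching: {(1,6), (2,7), (3,8), (4,11), (5,9)}
Size: 5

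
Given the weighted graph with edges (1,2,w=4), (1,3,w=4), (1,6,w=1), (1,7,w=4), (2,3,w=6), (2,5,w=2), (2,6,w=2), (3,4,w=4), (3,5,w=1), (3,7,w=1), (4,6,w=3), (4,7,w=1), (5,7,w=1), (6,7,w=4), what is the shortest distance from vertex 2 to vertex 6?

Step 1: Build adjacency list with weights:
  1: 2(w=4), 3(w=4), 6(w=1), 7(w=4)
  2: 1(w=4), 3(w=6), 5(w=2), 6(w=2)
  3: 1(w=4), 2(w=6), 4(w=4), 5(w=1), 7(w=1)
  4: 3(w=4), 6(w=3), 7(w=1)
  5: 2(w=2), 3(w=1), 7(w=1)
  6: 1(w=1), 2(w=2), 4(w=3), 7(w=4)
  7: 1(w=4), 3(w=1), 4(w=1), 5(w=1), 6(w=4)

Step 2: Apply Dijkstra's algorithm from vertex 2:
  Visit vertex 2 (distance=0)
    Update dist[1] = 4
    Update dist[3] = 6
    Update dist[5] = 2
    Update dist[6] = 2
  Visit vertex 5 (distance=2)
    Update dist[3] = 3
    Update dist[7] = 3
  Visit vertex 6 (distance=2)
    Update dist[1] = 3
    Update dist[4] = 5

Step 3: Shortest path: 2 -> 6
Total weight: 2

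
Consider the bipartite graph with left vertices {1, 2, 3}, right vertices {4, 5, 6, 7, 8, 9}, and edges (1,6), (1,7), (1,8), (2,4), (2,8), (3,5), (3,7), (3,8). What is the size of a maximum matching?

Step 1: List the neighbors of each left vertex:
  1: 6, 7, 8
  2: 4, 8
  3: 5, 7, 8

Step 2: Greedily match left vertices, then look for augmenting paths:
  Match 1 -- 6
  Match 2 -- 4
  Match 3 -- 5
  No augmenting path remains.

Step 3: Verify this is maximum:
  Matching size 3 = min(|L|, |R|) = min(3, 6), which is an upper bound, so this matching is maximum.

Maximum matching: {(1,6), (2,4), (3,5)}
Size: 3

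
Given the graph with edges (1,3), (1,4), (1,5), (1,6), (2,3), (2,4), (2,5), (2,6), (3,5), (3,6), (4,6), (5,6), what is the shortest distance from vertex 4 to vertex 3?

Step 1: Build adjacency list:
  1: 3, 4, 5, 6
  2: 3, 4, 5, 6
  3: 1, 2, 5, 6
  4: 1, 2, 6
  5: 1, 2, 3, 6
  6: 1, 2, 3, 4, 5

Step 2: BFS from vertex 4 to find shortest path to 3:
  vertex 1 reached at distance 1
  vertex 2 reached at distance 1
  vertex 6 reached at distance 1
  vertex 3 reached at distance 2

Step 3: Shortest path: 4 -> 1 -> 3
Path length: 2 edges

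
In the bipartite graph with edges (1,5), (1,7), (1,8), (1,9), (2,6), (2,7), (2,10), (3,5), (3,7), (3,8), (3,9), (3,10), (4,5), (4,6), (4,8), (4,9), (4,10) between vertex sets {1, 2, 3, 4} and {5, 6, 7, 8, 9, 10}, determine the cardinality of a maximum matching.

Step 1: List the neighbors of each left vertex:
  1: 5, 7, 8, 9
  2: 6, 7, 10
  3: 5, 7, 8, 9, 10
  4: 5, 6, 8, 9, 10

Step 2: Greedily match left vertices, then look for augmenting paths:
  Match 1 -- 5
  Match 2 -- 6
  Match 3 -- 7
  Match 4 -- 8
  No augmenting path remains.

Step 3: Verify this is maximum:
  Matching size 4 = min(|L|, |R|) = min(4, 6), which is an upper bound, so this matching is maximum.

Maximum matching: {(1,5), (2,6), (3,7), (4,8)}
Size: 4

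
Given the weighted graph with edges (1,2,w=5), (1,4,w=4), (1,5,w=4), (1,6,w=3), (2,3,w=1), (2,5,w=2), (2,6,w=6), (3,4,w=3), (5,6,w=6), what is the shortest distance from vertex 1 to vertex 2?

Step 1: Build adjacency list with weights:
  1: 2(w=5), 4(w=4), 5(w=4), 6(w=3)
  2: 1(w=5), 3(w=1), 5(w=2), 6(w=6)
  3: 2(w=1), 4(w=3)
  4: 1(w=4), 3(w=3)
  5: 1(w=4), 2(w=2), 6(w=6)
  6: 1(w=3), 2(w=6), 5(w=6)

Step 2: Apply Dijkstra's algorithm from vertex 1:
  Visit vertex 1 (distance=0)
    Update dist[2] = 5
    Update dist[4] = 4
    Update dist[5] = 4
    Update dist[6] = 3
  Visit vertex 6 (distance=3)
  Visit vertex 4 (distance=4)
    Update dist[3] = 7
  Visit vertex 5 (distance=4)
  Visit vertex 2 (distance=5)
    Update dist[3] = 6

Step 3: Shortest path: 1 -> 2
Total weight: 5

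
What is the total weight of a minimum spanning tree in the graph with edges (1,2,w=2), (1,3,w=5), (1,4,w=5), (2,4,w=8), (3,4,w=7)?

Apply Kruskal's algorithm (sort edges by weight, add if no cycle):

Sorted edges by weight:
  (1,2) w=2
  (1,4) w=5
  (1,3) w=5
  (3,4) w=7
  (2,4) w=8

Add edge (1,2) w=2 -- no cycle. Running total: 2
Add edge (1,4) w=5 -- no cycle. Running total: 7
Add edge (1,3) w=5 -- no cycle. Running total: 12

MST edges: (1,2,w=2), (1,4,w=5), (1,3,w=5)
Total MST weight: 2 + 5 + 5 = 12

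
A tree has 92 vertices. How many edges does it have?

A tree on n vertices always has exactly n - 1 edges.
For n = 92: edges = 92 - 1 = 91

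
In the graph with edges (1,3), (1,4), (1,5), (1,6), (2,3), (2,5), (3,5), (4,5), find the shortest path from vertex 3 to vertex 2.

Step 1: Build adjacency list:
  1: 3, 4, 5, 6
  2: 3, 5
  3: 1, 2, 5
  4: 1, 5
  5: 1, 2, 3, 4
  6: 1

Step 2: BFS from vertex 3 to find shortest path to 2:
  vertex 1 reached at distance 1
  vertex 2 reached at distance 1

Step 3: Shortest path: 3 -> 2
Path length: 1 edge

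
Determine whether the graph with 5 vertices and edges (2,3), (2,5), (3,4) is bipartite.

Step 1: Attempt 2-coloring using BFS:
  Start at vertex 1, assign color 0
  Start new component at vertex 2, assign color 0
  Color vertex 3 with color 1 (neighbor of 2)
  Color vertex 5 with color 1 (neighbor of 2)
  Color vertex 4 with color 0 (neighbor of 3)

Step 2: 2-coloring succeeded. No conflicts found.
  Set A (color 0): {1, 2, 4}
  Set B (color 1): {3, 5}

The graph is bipartite with partition {1, 2, 4}, {3, 5}.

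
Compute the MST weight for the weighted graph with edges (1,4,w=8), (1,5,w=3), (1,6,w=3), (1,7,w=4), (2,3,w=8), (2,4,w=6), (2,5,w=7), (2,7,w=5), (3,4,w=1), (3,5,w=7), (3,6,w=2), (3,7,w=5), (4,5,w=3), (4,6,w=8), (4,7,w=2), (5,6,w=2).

Apply Kruskal's algorithm (sort edges by weight, add if no cycle):

Sorted edges by weight:
  (3,4) w=1
  (3,6) w=2
  (4,7) w=2
  (5,6) w=2
  (1,5) w=3
  (1,6) w=3
  (4,5) w=3
  (1,7) w=4
  (2,7) w=5
  (3,7) w=5
  (2,4) w=6
  (2,5) w=7
  (3,5) w=7
  (1,4) w=8
  (2,3) w=8
  (4,6) w=8

Add edge (3,4) w=1 -- no cycle. Running total: 1
Add edge (3,6) w=2 -- no cycle. Running total: 3
Add edge (4,7) w=2 -- no cycle. Running total: 5
Add edge (5,6) w=2 -- no cycle. Running total: 7
Add edge (1,5) w=3 -- no cycle. Running total: 10
Skip edge (1,6) w=3 -- would create cycle
Skip edge (4,5) w=3 -- would create cycle
Skip edge (1,7) w=4 -- would create cycle
Add edge (2,7) w=5 -- no cycle. Running total: 15

MST edges: (3,4,w=1), (3,6,w=2), (4,7,w=2), (5,6,w=2), (1,5,w=3), (2,7,w=5)
Total MST weight: 1 + 2 + 2 + 2 + 3 + 5 = 15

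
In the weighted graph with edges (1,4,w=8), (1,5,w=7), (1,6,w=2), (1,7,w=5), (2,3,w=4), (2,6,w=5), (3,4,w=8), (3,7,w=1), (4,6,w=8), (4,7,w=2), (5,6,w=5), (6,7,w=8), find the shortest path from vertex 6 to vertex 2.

Step 1: Build adjacency list with weights:
  1: 4(w=8), 5(w=7), 6(w=2), 7(w=5)
  2: 3(w=4), 6(w=5)
  3: 2(w=4), 4(w=8), 7(w=1)
  4: 1(w=8), 3(w=8), 6(w=8), 7(w=2)
  5: 1(w=7), 6(w=5)
  6: 1(w=2), 2(w=5), 4(w=8), 5(w=5), 7(w=8)
  7: 1(w=5), 3(w=1), 4(w=2), 6(w=8)

Step 2: Apply Dijkstra's algorithm from vertex 6:
  Visit vertex 6 (distance=0)
    Update dist[1] = 2
    Update dist[2] = 5
    Update dist[4] = 8
    Update dist[5] = 5
    Update dist[7] = 8
  Visit vertex 1 (distance=2)
    Update dist[7] = 7
  Visit vertex 2 (distance=5)
    Update dist[3] = 9

Step 3: Shortest path: 6 -> 2
Total weight: 5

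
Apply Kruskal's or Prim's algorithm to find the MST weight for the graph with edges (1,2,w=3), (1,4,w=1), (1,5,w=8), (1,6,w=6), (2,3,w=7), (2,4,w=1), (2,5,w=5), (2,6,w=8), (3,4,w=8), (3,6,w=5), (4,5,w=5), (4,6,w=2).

Apply Kruskal's algorithm (sort edges by weight, add if no cycle):

Sorted edges by weight:
  (1,4) w=1
  (2,4) w=1
  (4,6) w=2
  (1,2) w=3
  (2,5) w=5
  (3,6) w=5
  (4,5) w=5
  (1,6) w=6
  (2,3) w=7
  (1,5) w=8
  (2,6) w=8
  (3,4) w=8

Add edge (1,4) w=1 -- no cycle. Running total: 1
Add edge (2,4) w=1 -- no cycle. Running total: 2
Add edge (4,6) w=2 -- no cycle. Running total: 4
Skip edge (1,2) w=3 -- would create cycle
Add edge (2,5) w=5 -- no cycle. Running total: 9
Add edge (3,6) w=5 -- no cycle. Running total: 14

MST edges: (1,4,w=1), (2,4,w=1), (4,6,w=2), (2,5,w=5), (3,6,w=5)
Total MST weight: 1 + 1 + 2 + 5 + 5 = 14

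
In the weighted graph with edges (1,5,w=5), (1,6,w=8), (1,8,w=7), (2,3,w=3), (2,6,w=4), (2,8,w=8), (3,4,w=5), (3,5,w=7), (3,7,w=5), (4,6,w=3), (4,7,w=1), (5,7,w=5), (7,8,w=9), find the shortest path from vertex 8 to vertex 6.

Step 1: Build adjacency list with weights:
  1: 5(w=5), 6(w=8), 8(w=7)
  2: 3(w=3), 6(w=4), 8(w=8)
  3: 2(w=3), 4(w=5), 5(w=7), 7(w=5)
  4: 3(w=5), 6(w=3), 7(w=1)
  5: 1(w=5), 3(w=7), 7(w=5)
  6: 1(w=8), 2(w=4), 4(w=3)
  7: 3(w=5), 4(w=1), 5(w=5), 8(w=9)
  8: 1(w=7), 2(w=8), 7(w=9)

Step 2: Apply Dijkstra's algorithm from vertex 8:
  Visit vertex 8 (distance=0)
    Update dist[1] = 7
    Update dist[2] = 8
    Update dist[7] = 9
  Visit vertex 1 (distance=7)
    Update dist[5] = 12
    Update dist[6] = 15
  Visit vertex 2 (distance=8)
    Update dist[3] = 11
    Update dist[6] = 12
  Visit vertex 7 (distance=9)
    Update dist[4] = 10
  Visit vertex 4 (distance=10)
  Visit vertex 3 (distance=11)
  Visit vertex 5 (distance=12)
  Visit vertex 6 (distance=12)

Step 3: Shortest path: 8 -> 2 -> 6
Total weight: 8 + 4 = 12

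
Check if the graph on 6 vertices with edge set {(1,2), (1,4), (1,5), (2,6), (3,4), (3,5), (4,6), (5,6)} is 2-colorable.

Step 1: Attempt 2-coloring using BFS:
  Start at vertex 1, assign color 0
  Color vertex 2 with color 1 (neighbor of 1)
  Color vertex 4 with color 1 (neighbor of 1)
  Color vertex 5 with color 1 (neighbor of 1)
  Color vertex 6 with color 0 (neighbor of 2)
  Color vertex 3 with color 0 (neighbor of 4)

Step 2: 2-coloring succeeded. No conflicts found.
  Set A (color 0): {1, 3, 6}
  Set B (color 1): {2, 4, 5}

The graph is bipartite with partition {1, 3, 6}, {2, 4, 5}.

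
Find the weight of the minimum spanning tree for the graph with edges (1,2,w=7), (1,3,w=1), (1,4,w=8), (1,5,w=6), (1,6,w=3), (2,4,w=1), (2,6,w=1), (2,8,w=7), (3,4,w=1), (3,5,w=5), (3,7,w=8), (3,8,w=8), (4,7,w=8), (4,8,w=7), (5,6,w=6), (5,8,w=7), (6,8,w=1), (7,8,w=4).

Apply Kruskal's algorithm (sort edges by weight, add if no cycle):

Sorted edges by weight:
  (1,3) w=1
  (2,4) w=1
  (2,6) w=1
  (3,4) w=1
  (6,8) w=1
  (1,6) w=3
  (7,8) w=4
  (3,5) w=5
  (1,5) w=6
  (5,6) w=6
  (1,2) w=7
  (2,8) w=7
  (4,8) w=7
  (5,8) w=7
  (1,4) w=8
  (3,8) w=8
  (3,7) w=8
  (4,7) w=8

Add edge (1,3) w=1 -- no cycle. Running total: 1
Add edge (2,4) w=1 -- no cycle. Running total: 2
Add edge (2,6) w=1 -- no cycle. Running total: 3
Add edge (3,4) w=1 -- no cycle. Running total: 4
Add edge (6,8) w=1 -- no cycle. Running total: 5
Skip edge (1,6) w=3 -- would create cycle
Add edge (7,8) w=4 -- no cycle. Running total: 9
Add edge (3,5) w=5 -- no cycle. Running total: 14

MST edges: (1,3,w=1), (2,4,w=1), (2,6,w=1), (3,4,w=1), (6,8,w=1), (7,8,w=4), (3,5,w=5)
Total MST weight: 1 + 1 + 1 + 1 + 1 + 4 + 5 = 14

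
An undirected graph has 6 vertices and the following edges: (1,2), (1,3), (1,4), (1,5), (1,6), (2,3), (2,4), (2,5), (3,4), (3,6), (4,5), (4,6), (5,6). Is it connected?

Step 1: Build adjacency list from edges:
  1: 2, 3, 4, 5, 6
  2: 1, 3, 4, 5
  3: 1, 2, 4, 6
  4: 1, 2, 3, 5, 6
  5: 1, 2, 4, 6
  6: 1, 3, 4, 5

Step 2: Run BFS/DFS from vertex 1:
  Visited: {1, 2, 3, 4, 5, 6}
  Reached 6 of 6 vertices

Step 3: All 6 vertices reached from vertex 1, so the graph is connected.
Answer: Yes, the graph is connected.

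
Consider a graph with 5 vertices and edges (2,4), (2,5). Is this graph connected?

Step 1: Build adjacency list from edges:
  1: (none)
  2: 4, 5
  3: (none)
  4: 2
  5: 2

Step 2: Run BFS/DFS from vertex 1:
  Visited: {1}
  Reached 1 of 5 vertices

Step 3: Only 1 of 5 vertices reached. Graph is disconnected.
Connected components: {1}, {2, 4, 5}, {3}
Answer: No, the graph is not connected (3 components).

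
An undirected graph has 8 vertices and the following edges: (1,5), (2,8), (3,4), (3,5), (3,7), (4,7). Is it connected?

Step 1: Build adjacency list from edges:
  1: 5
  2: 8
  3: 4, 5, 7
  4: 3, 7
  5: 1, 3
  6: (none)
  7: 3, 4
  8: 2

Step 2: Run BFS/DFS from vertex 1:
  Visited: {1, 5, 3, 4, 7}
  Reached 5 of 8 vertices

Step 3: Only 5 of 8 vertices reached. Graph is disconnected.
Connected components: {1, 3, 4, 5, 7}, {2, 8}, {6}
Answer: No, the graph is not connected (3 components).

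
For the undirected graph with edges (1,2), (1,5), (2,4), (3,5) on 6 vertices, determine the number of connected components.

Step 1: Build adjacency list from edges:
  1: 2, 5
  2: 1, 4
  3: 5
  4: 2
  5: 1, 3
  6: (none)

Step 2: Run BFS/DFS from vertex 1:
  Visited: {1, 2, 5, 4, 3}
  Reached 5 of 6 vertices

Step 3: Only 5 of 6 vertices reached. Graph is disconnected.
Connected components: {1, 2, 3, 4, 5}, {6}
Number of connected components: 2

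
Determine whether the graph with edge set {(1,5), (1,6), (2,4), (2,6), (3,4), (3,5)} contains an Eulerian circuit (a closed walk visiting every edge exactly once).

Step 1: Find the degree of each vertex:
  deg(1) = 2
  deg(2) = 2
  deg(3) = 2
  deg(4) = 2
  deg(5) = 2
  deg(6) = 2

Step 2: Count vertices with odd degree:
  All vertices have even degree (0 odd-degree vertices)

Step 3: Apply Euler's theorem:
  - Eulerian circuit exists iff graph is connected and all vertices have even degree
  - Eulerian path exists iff graph is connected and has 0 or 2 odd-degree vertices

Graph is connected with 0 odd-degree vertices.
Both Eulerian circuit and Eulerian path exist.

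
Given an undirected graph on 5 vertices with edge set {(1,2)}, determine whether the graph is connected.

Step 1: Build adjacency list from edges:
  1: 2
  2: 1
  3: (none)
  4: (none)
  5: (none)

Step 2: Run BFS/DFS from vertex 1:
  Visited: {1, 2}
  Reached 2 of 5 vertices

Step 3: Only 2 of 5 vertices reached. Graph is disconnected.
Connected components: {1, 2}, {3}, {4}, {5}
Answer: No, the graph is not connected (4 components).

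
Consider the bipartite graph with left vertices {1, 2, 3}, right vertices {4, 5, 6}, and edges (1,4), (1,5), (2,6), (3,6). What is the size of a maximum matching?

Step 1: List the neighbors of each left vertex:
  1: 4, 5
  2: 6
  3: 6

Step 2: Greedily match left vertices, then look for augmenting paths:
  Match 1 -- 4
  Match 2 -- 6
  No augmenting path remains.

Step 3: Verify this is maximum:
  Matching has size 2. The vertex set {1, 6} covers every edge and has size 2; any matching has at most one edge per cover vertex, so 2 is maximum (König's theorem).

Maximum matching: {(1,4), (2,6)}
Size: 2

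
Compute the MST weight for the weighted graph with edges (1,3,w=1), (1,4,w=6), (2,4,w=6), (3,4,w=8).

Apply Kruskal's algorithm (sort edges by weight, add if no cycle):

Sorted edges by weight:
  (1,3) w=1
  (1,4) w=6
  (2,4) w=6
  (3,4) w=8

Add edge (1,3) w=1 -- no cycle. Running total: 1
Add edge (1,4) w=6 -- no cycle. Running total: 7
Add edge (2,4) w=6 -- no cycle. Running total: 13

MST edges: (1,3,w=1), (1,4,w=6), (2,4,w=6)
Total MST weight: 1 + 6 + 6 = 13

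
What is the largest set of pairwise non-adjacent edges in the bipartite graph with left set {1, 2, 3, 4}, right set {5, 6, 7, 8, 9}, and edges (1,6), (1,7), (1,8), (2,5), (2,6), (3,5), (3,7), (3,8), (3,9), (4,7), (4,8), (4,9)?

Step 1: List the neighbors of each left vertex:
  1: 6, 7, 8
  2: 5, 6
  3: 5, 7, 8, 9
  4: 7, 8, 9

Step 2: Greedily match left vertices, then look for augmenting paths:
  Match 1 -- 6
  Match 2 -- 5
  Match 3 -- 7
  Match 4 -- 8
  No augmenting path remains.

Step 3: Verify this is maximum:
  Matching size 4 = min(|L|, |R|) = min(4, 5), which is an upper bound, so this matching is maximum.

Maximum matching: {(1,6), (2,5), (3,7), (4,8)}
Size: 4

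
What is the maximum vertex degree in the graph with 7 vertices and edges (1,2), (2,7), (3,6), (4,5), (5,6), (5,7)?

Step 1: Count edges incident to each vertex:
  deg(1) = 1 (neighbors: 2)
  deg(2) = 2 (neighbors: 1, 7)
  deg(3) = 1 (neighbors: 6)
  deg(4) = 1 (neighbors: 5)
  deg(5) = 3 (neighbors: 4, 6, 7)
  deg(6) = 2 (neighbors: 3, 5)
  deg(7) = 2 (neighbors: 2, 5)

Step 2: Find maximum:
  max(1, 2, 1, 1, 3, 2, 2) = 3 (vertex 5)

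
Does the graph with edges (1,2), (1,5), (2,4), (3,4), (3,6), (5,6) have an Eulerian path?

Step 1: Find the degree of each vertex:
  deg(1) = 2
  deg(2) = 2
  deg(3) = 2
  deg(4) = 2
  deg(5) = 2
  deg(6) = 2

Step 2: Count vertices with odd degree:
  All vertices have even degree (0 odd-degree vertices)

Step 3: Apply Euler's theorem:
  - Eulerian circuit exists iff graph is connected and all vertices have even degree
  - Eulerian path exists iff graph is connected and has 0 or 2 odd-degree vertices

Graph is connected with 0 odd-degree vertices.
Both Eulerian circuit and Eulerian path exist.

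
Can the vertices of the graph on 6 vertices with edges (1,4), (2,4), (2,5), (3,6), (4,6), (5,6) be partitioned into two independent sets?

Step 1: Attempt 2-coloring using BFS:
  Start at vertex 1, assign color 0
  Color vertex 4 with color 1 (neighbor of 1)
  Color vertex 2 with color 0 (neighbor of 4)
  Color vertex 6 with color 0 (neighbor of 4)
  Color vertex 5 with color 1 (neighbor of 2)
  Color vertex 3 with color 1 (neighbor of 6)

Step 2: 2-coloring succeeded. No conflicts found.
  Set A (color 0): {1, 2, 6}
  Set B (color 1): {3, 4, 5}

The graph is bipartite with partition {1, 2, 6}, {3, 4, 5}.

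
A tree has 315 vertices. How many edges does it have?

A tree on n vertices always has exactly n - 1 edges.
For n = 315: edges = 315 - 1 = 314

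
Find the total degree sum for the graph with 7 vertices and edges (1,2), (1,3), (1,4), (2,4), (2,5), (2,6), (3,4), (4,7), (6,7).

Step 1: Count edges incident to each vertex:
  deg(1) = 3 (neighbors: 2, 3, 4)
  deg(2) = 4 (neighbors: 1, 4, 5, 6)
  deg(3) = 2 (neighbors: 1, 4)
  deg(4) = 4 (neighbors: 1, 2, 3, 7)
  deg(5) = 1 (neighbors: 2)
  deg(6) = 2 (neighbors: 2, 7)
  deg(7) = 2 (neighbors: 4, 6)

Step 2: Sum all degrees:
  3 + 4 + 2 + 4 + 1 + 2 + 2 = 18

Verification: sum of degrees = 2 * |E| = 2 * 9 = 18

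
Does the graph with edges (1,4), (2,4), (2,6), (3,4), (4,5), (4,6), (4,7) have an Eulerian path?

Step 1: Find the degree of each vertex:
  deg(1) = 1
  deg(2) = 2
  deg(3) = 1
  deg(4) = 6
  deg(5) = 1
  deg(6) = 2
  deg(7) = 1

Step 2: Count vertices with odd degree:
  Odd-degree vertices: 1, 3, 5, 7 (4 total)

Step 3: Apply Euler's theorem:
  - Eulerian circuit exists iff graph is connected and all vertices have even degree
  - Eulerian path exists iff graph is connected and has 0 or 2 odd-degree vertices

Graph has 4 odd-degree vertices (need 0 or 2).
Neither Eulerian path nor Eulerian circuit exists.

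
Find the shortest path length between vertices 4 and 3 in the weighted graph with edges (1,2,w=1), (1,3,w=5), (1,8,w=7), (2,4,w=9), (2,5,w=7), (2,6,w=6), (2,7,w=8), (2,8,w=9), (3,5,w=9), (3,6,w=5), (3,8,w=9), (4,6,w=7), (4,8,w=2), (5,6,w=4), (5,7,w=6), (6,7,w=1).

Step 1: Build adjacency list with weights:
  1: 2(w=1), 3(w=5), 8(w=7)
  2: 1(w=1), 4(w=9), 5(w=7), 6(w=6), 7(w=8), 8(w=9)
  3: 1(w=5), 5(w=9), 6(w=5), 8(w=9)
  4: 2(w=9), 6(w=7), 8(w=2)
  5: 2(w=7), 3(w=9), 6(w=4), 7(w=6)
  6: 2(w=6), 3(w=5), 4(w=7), 5(w=4), 7(w=1)
  7: 2(w=8), 5(w=6), 6(w=1)
  8: 1(w=7), 2(w=9), 3(w=9), 4(w=2)

Step 2: Apply Dijkstra's algorithm from vertex 4:
  Visit vertex 4 (distance=0)
    Update dist[2] = 9
    Update dist[6] = 7
    Update dist[8] = 2
  Visit vertex 8 (distance=2)
    Update dist[1] = 9
    Update dist[3] = 11
  Visit vertex 6 (distance=7)
    Update dist[5] = 11
    Update dist[7] = 8
  Visit vertex 7 (distance=8)
  Visit vertex 1 (distance=9)
  Visit vertex 2 (distance=9)
  Visit vertex 3 (distance=11)

Step 3: Shortest path: 4 -> 8 -> 3
Total weight: 2 + 9 = 11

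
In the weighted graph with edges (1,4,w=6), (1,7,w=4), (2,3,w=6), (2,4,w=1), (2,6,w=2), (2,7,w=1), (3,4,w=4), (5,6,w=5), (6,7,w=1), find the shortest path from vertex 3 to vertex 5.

Step 1: Build adjacency list with weights:
  1: 4(w=6), 7(w=4)
  2: 3(w=6), 4(w=1), 6(w=2), 7(w=1)
  3: 2(w=6), 4(w=4)
  4: 1(w=6), 2(w=1), 3(w=4)
  5: 6(w=5)
  6: 2(w=2), 5(w=5), 7(w=1)
  7: 1(w=4), 2(w=1), 6(w=1)

Step 2: Apply Dijkstra's algorithm from vertex 3:
  Visit vertex 3 (distance=0)
    Update dist[2] = 6
    Update dist[4] = 4
  Visit vertex 4 (distance=4)
    Update dist[1] = 10
    Update dist[2] = 5
  Visit vertex 2 (distance=5)
    Update dist[6] = 7
    Update dist[7] = 6
  Visit vertex 7 (distance=6)
  Visit vertex 6 (distance=7)
    Update dist[5] = 12
  Visit vertex 1 (distance=10)
  Visit vertex 5 (distance=12)

Step 3: Shortest path: 3 -> 4 -> 2 -> 6 -> 5
Total weight: 4 + 1 + 2 + 5 = 12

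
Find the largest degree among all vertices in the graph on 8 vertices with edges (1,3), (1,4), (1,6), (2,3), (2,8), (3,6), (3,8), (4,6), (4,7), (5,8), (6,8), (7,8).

Step 1: Count edges incident to each vertex:
  deg(1) = 3 (neighbors: 3, 4, 6)
  deg(2) = 2 (neighbors: 3, 8)
  deg(3) = 4 (neighbors: 1, 2, 6, 8)
  deg(4) = 3 (neighbors: 1, 6, 7)
  deg(5) = 1 (neighbors: 8)
  deg(6) = 4 (neighbors: 1, 3, 4, 8)
  deg(7) = 2 (neighbors: 4, 8)
  deg(8) = 5 (neighbors: 2, 3, 5, 6, 7)

Step 2: Find maximum:
  max(3, 2, 4, 3, 1, 4, 2, 5) = 5 (vertex 8)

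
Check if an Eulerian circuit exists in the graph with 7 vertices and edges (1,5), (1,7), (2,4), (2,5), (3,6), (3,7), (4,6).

Step 1: Find the degree of each vertex:
  deg(1) = 2
  deg(2) = 2
  deg(3) = 2
  deg(4) = 2
  deg(5) = 2
  deg(6) = 2
  deg(7) = 2

Step 2: Count vertices with odd degree:
  All vertices have even degree (0 odd-degree vertices)

Step 3: Apply Euler's theorem:
  - Eulerian circuit exists iff graph is connected and all vertices have even degree
  - Eulerian path exists iff graph is connected and has 0 or 2 odd-degree vertices

Graph is connected with 0 odd-degree vertices.
Both Eulerian circuit and Eulerian path exist.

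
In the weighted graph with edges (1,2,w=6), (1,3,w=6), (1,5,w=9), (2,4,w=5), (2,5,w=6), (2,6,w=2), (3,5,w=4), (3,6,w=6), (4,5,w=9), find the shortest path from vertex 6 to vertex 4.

Step 1: Build adjacency list with weights:
  1: 2(w=6), 3(w=6), 5(w=9)
  2: 1(w=6), 4(w=5), 5(w=6), 6(w=2)
  3: 1(w=6), 5(w=4), 6(w=6)
  4: 2(w=5), 5(w=9)
  5: 1(w=9), 2(w=6), 3(w=4), 4(w=9)
  6: 2(w=2), 3(w=6)

Step 2: Apply Dijkstra's algorithm from vertex 6:
  Visit vertex 6 (distance=0)
    Update dist[2] = 2
    Update dist[3] = 6
  Visit vertex 2 (distance=2)
    Update dist[1] = 8
    Update dist[4] = 7
    Update dist[5] = 8
  Visit vertex 3 (distance=6)
  Visit vertex 4 (distance=7)

Step 3: Shortest path: 6 -> 2 -> 4
Total weight: 2 + 5 = 7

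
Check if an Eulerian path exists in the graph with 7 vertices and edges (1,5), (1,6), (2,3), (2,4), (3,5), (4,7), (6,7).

Step 1: Find the degree of each vertex:
  deg(1) = 2
  deg(2) = 2
  deg(3) = 2
  deg(4) = 2
  deg(5) = 2
  deg(6) = 2
  deg(7) = 2

Step 2: Count vertices with odd degree:
  All vertices have even degree (0 odd-degree vertices)

Step 3: Apply Euler's theorem:
  - Eulerian circuit exists iff graph is connected and all vertices have even degree
  - Eulerian path exists iff graph is connected and has 0 or 2 odd-degree vertices

Graph is connected with 0 odd-degree vertices.
Both Eulerian circuit and Eulerian path exist.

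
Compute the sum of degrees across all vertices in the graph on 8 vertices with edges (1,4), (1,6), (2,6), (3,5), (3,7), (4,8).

Step 1: Count edges incident to each vertex:
  deg(1) = 2 (neighbors: 4, 6)
  deg(2) = 1 (neighbors: 6)
  deg(3) = 2 (neighbors: 5, 7)
  deg(4) = 2 (neighbors: 1, 8)
  deg(5) = 1 (neighbors: 3)
  deg(6) = 2 (neighbors: 1, 2)
  deg(7) = 1 (neighbors: 3)
  deg(8) = 1 (neighbors: 4)

Step 2: Sum all degrees:
  2 + 1 + 2 + 2 + 1 + 2 + 1 + 1 = 12

Verification: sum of degrees = 2 * |E| = 2 * 6 = 12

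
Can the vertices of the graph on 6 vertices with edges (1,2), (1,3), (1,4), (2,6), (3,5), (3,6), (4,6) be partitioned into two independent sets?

Step 1: Attempt 2-coloring using BFS:
  Start at vertex 1, assign color 0
  Color vertex 2 with color 1 (neighbor of 1)
  Color vertex 3 with color 1 (neighbor of 1)
  Color vertex 4 with color 1 (neighbor of 1)
  Color vertex 6 with color 0 (neighbor of 2)
  Color vertex 5 with color 0 (neighbor of 3)

Step 2: 2-coloring succeeded. No conflicts found.
  Set A (color 0): {1, 5, 6}
  Set B (color 1): {2, 3, 4}

The graph is bipartite with partition {1, 5, 6}, {2, 3, 4}.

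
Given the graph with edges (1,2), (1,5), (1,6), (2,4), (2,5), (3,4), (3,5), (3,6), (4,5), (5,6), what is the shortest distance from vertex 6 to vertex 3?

Step 1: Build adjacency list:
  1: 2, 5, 6
  2: 1, 4, 5
  3: 4, 5, 6
  4: 2, 3, 5
  5: 1, 2, 3, 4, 6
  6: 1, 3, 5

Step 2: BFS from vertex 6 to find shortest path to 3:
  vertex 1 reached at distance 1
  vertex 3 reached at distance 1

Step 3: Shortest path: 6 -> 3
Path length: 1 edge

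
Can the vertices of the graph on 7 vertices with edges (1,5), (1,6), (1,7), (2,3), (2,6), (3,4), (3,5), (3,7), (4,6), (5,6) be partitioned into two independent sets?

Step 1: Attempt 2-coloring using BFS:
  Start at vertex 1, assign color 0
  Color vertex 5 with color 1 (neighbor of 1)
  Color vertex 6 with color 1 (neighbor of 1)
  Color vertex 7 with color 1 (neighbor of 1)
  Color vertex 3 with color 0 (neighbor of 5)

Step 2: Conflict found! Vertices 5 and 6 are adjacent but have the same color.
This means the graph contains an odd cycle.

The graph is NOT bipartite.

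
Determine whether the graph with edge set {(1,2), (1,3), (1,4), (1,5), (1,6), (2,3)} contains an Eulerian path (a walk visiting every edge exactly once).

Step 1: Find the degree of each vertex:
  deg(1) = 5
  deg(2) = 2
  deg(3) = 2
  deg(4) = 1
  deg(5) = 1
  deg(6) = 1

Step 2: Count vertices with odd degree:
  Odd-degree vertices: 1, 4, 5, 6 (4 total)

Step 3: Apply Euler's theorem:
  - Eulerian circuit exists iff graph is connected and all vertices have even degree
  - Eulerian path exists iff graph is connected and has 0 or 2 odd-degree vertices

Graph has 4 odd-degree vertices (need 0 or 2).
Neither Eulerian path nor Eulerian circuit exists.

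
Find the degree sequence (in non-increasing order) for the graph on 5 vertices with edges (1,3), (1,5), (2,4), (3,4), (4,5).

Step 1: Count edges incident to each vertex:
  deg(1) = 2 (neighbors: 3, 5)
  deg(2) = 1 (neighbors: 4)
  deg(3) = 2 (neighbors: 1, 4)
  deg(4) = 3 (neighbors: 2, 3, 5)
  deg(5) = 2 (neighbors: 1, 4)

Step 2: Sort degrees in non-increasing order:
  Degrees: [2, 1, 2, 3, 2] -> sorted: [3, 2, 2, 2, 1]

Degree sequence: [3, 2, 2, 2, 1]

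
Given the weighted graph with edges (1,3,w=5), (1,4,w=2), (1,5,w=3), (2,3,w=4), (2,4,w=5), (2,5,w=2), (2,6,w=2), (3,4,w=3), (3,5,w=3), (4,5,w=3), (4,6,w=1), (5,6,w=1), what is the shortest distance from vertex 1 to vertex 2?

Step 1: Build adjacency list with weights:
  1: 3(w=5), 4(w=2), 5(w=3)
  2: 3(w=4), 4(w=5), 5(w=2), 6(w=2)
  3: 1(w=5), 2(w=4), 4(w=3), 5(w=3)
  4: 1(w=2), 2(w=5), 3(w=3), 5(w=3), 6(w=1)
  5: 1(w=3), 2(w=2), 3(w=3), 4(w=3), 6(w=1)
  6: 2(w=2), 4(w=1), 5(w=1)

Step 2: Apply Dijkstra's algorithm from vertex 1:
  Visit vertex 1 (distance=0)
    Update dist[3] = 5
    Update dist[4] = 2
    Update dist[5] = 3
  Visit vertex 4 (distance=2)
    Update dist[2] = 7
    Update dist[6] = 3
  Visit vertex 5 (distance=3)
    Update dist[2] = 5
  Visit vertex 6 (distance=3)
  Visit vertex 2 (distance=5)

Step 3: Shortest path: 1 -> 5 -> 2
Total weight: 3 + 2 = 5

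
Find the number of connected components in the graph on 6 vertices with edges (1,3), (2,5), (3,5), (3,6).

Step 1: Build adjacency list from edges:
  1: 3
  2: 5
  3: 1, 5, 6
  4: (none)
  5: 2, 3
  6: 3

Step 2: Run BFS/DFS from vertex 1:
  Visited: {1, 3, 5, 6, 2}
  Reached 5 of 6 vertices

Step 3: Only 5 of 6 vertices reached. Graph is disconnected.
Connected components: {1, 2, 3, 5, 6}, {4}
Number of connected components: 2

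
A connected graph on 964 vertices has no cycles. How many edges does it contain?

A tree on n vertices always has exactly n - 1 edges.
For n = 964: edges = 964 - 1 = 963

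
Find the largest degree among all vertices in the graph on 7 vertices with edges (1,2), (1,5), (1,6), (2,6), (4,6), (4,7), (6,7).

Step 1: Count edges incident to each vertex:
  deg(1) = 3 (neighbors: 2, 5, 6)
  deg(2) = 2 (neighbors: 1, 6)
  deg(3) = 0 (neighbors: none)
  deg(4) = 2 (neighbors: 6, 7)
  deg(5) = 1 (neighbors: 1)
  deg(6) = 4 (neighbors: 1, 2, 4, 7)
  deg(7) = 2 (neighbors: 4, 6)

Step 2: Find maximum:
  max(3, 2, 0, 2, 1, 4, 2) = 4 (vertex 6)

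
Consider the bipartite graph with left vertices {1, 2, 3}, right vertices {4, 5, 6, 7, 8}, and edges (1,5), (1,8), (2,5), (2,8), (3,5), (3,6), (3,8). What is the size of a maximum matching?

Step 1: List the neighbors of each left vertex:
  1: 5, 8
  2: 5, 8
  3: 5, 6, 8

Step 2: Greedily match left vertices, then look for augmenting paths:
  Match 1 -- 5
  Match 2 -- 8
  Match 3 -- 6
  No augmenting path remains.

Step 3: Verify this is maximum:
  Matching size 3 = min(|L|, |R|) = min(3, 5), which is an upper bound, so this matching is maximum.

Maximum matching: {(1,5), (2,8), (3,6)}
Size: 3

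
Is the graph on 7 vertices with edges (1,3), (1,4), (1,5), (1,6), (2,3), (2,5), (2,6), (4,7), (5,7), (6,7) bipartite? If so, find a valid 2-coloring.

Step 1: Attempt 2-coloring using BFS:
  Start at vertex 1, assign color 0
  Color vertex 3 with color 1 (neighbor of 1)
  Color vertex 4 with color 1 (neighbor of 1)
  Color vertex 5 with color 1 (neighbor of 1)
  Color vertex 6 with color 1 (neighbor of 1)
  Color vertex 2 with color 0 (neighbor of 3)
  Color vertex 7 with color 0 (neighbor of 4)

Step 2: 2-coloring succeeded. No conflicts found.
  Set A (color 0): {1, 2, 7}
  Set B (color 1): {3, 4, 5, 6}

The graph is bipartite with partition {1, 2, 7}, {3, 4, 5, 6}.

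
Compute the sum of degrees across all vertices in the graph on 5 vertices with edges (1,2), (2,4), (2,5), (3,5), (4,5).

Step 1: Count edges incident to each vertex:
  deg(1) = 1 (neighbors: 2)
  deg(2) = 3 (neighbors: 1, 4, 5)
  deg(3) = 1 (neighbors: 5)
  deg(4) = 2 (neighbors: 2, 5)
  deg(5) = 3 (neighbors: 2, 3, 4)

Step 2: Sum all degrees:
  1 + 3 + 1 + 2 + 3 = 10

Verification: sum of degrees = 2 * |E| = 2 * 5 = 10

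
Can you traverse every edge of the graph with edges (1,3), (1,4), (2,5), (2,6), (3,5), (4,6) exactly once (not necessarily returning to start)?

Step 1: Find the degree of each vertex:
  deg(1) = 2
  deg(2) = 2
  deg(3) = 2
  deg(4) = 2
  deg(5) = 2
  deg(6) = 2

Step 2: Count vertices with odd degree:
  All vertices have even degree (0 odd-degree vertices)

Step 3: Apply Euler's theorem:
  - Eulerian circuit exists iff graph is connected and all vertices have even degree
  - Eulerian path exists iff graph is connected and has 0 or 2 odd-degree vertices

Graph is connected with 0 odd-degree vertices.
Both Eulerian circuit and Eulerian path exist.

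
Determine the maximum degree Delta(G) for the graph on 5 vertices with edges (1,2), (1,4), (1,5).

Step 1: Count edges incident to each vertex:
  deg(1) = 3 (neighbors: 2, 4, 5)
  deg(2) = 1 (neighbors: 1)
  deg(3) = 0 (neighbors: none)
  deg(4) = 1 (neighbors: 1)
  deg(5) = 1 (neighbors: 1)

Step 2: Find maximum:
  max(3, 1, 0, 1, 1) = 3 (vertex 1)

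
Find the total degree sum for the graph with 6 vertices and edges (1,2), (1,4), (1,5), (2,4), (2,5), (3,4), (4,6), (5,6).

Step 1: Count edges incident to each vertex:
  deg(1) = 3 (neighbors: 2, 4, 5)
  deg(2) = 3 (neighbors: 1, 4, 5)
  deg(3) = 1 (neighbors: 4)
  deg(4) = 4 (neighbors: 1, 2, 3, 6)
  deg(5) = 3 (neighbors: 1, 2, 6)
  deg(6) = 2 (neighbors: 4, 5)

Step 2: Sum all degrees:
  3 + 3 + 1 + 4 + 3 + 2 = 16

Verification: sum of degrees = 2 * |E| = 2 * 8 = 16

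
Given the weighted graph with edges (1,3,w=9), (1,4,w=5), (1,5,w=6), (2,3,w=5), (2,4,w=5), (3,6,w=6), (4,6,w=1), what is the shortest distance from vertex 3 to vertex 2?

Step 1: Build adjacency list with weights:
  1: 3(w=9), 4(w=5), 5(w=6)
  2: 3(w=5), 4(w=5)
  3: 1(w=9), 2(w=5), 6(w=6)
  4: 1(w=5), 2(w=5), 6(w=1)
  5: 1(w=6)
  6: 3(w=6), 4(w=1)

Step 2: Apply Dijkstra's algorithm from vertex 3:
  Visit vertex 3 (distance=0)
    Update dist[1] = 9
    Update dist[2] = 5
    Update dist[6] = 6
  Visit vertex 2 (distance=5)
    Update dist[4] = 10

Step 3: Shortest path: 3 -> 2
Total weight: 5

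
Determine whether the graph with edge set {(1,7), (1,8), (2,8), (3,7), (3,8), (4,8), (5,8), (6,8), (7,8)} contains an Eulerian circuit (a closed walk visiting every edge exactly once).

Step 1: Find the degree of each vertex:
  deg(1) = 2
  deg(2) = 1
  deg(3) = 2
  deg(4) = 1
  deg(5) = 1
  deg(6) = 1
  deg(7) = 3
  deg(8) = 7

Step 2: Count vertices with odd degree:
  Odd-degree vertices: 2, 4, 5, 6, 7, 8 (6 total)

Step 3: Apply Euler's theorem:
  - Eulerian circuit exists iff graph is connected and all vertices have even degree
  - Eulerian path exists iff graph is connected and has 0 or 2 odd-degree vertices

Graph has 6 odd-degree vertices (need 0 or 2).
Neither Eulerian path nor Eulerian circuit exists.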